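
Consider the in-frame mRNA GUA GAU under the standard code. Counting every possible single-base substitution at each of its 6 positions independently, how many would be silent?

4

Codon 1 (GUA, Val): 3 synonymous substitutions.
Codon 2 (GAU, Asp): 1 synonymous substitution.
Total: 3 + 1 = 4.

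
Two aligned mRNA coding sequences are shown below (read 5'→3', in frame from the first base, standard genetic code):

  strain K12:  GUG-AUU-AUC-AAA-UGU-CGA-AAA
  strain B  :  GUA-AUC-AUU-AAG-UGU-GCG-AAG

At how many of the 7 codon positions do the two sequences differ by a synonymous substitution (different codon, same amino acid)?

5

Codon 1: GUG Val / GUA Val — synonymous.
Codon 2: AUU Ile / AUC Ile — synonymous.
Codon 3: AUC Ile / AUU Ile — synonymous.
Codon 4: AAA Lys / AAG Lys — synonymous.
Codon 5: UGU Cys / UGU Cys — identical.
Codon 6: CGA Arg / GCG Ala — nonsynonymous.
Codon 7: AAA Lys / AAG Lys — synonymous.
Synonymous differences: 5.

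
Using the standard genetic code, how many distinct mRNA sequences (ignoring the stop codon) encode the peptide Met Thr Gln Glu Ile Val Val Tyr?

1536

Met: 1 codon.
Thr: 4 codons.
Gln: 2 codons.
Glu: 2 codons.
Ile: 3 codons.
Val: 4 codons.
Val: 4 codons.
Tyr: 2 codons.
1 × 4 × 2 × 2 × 3 × 4 × 4 × 2 = 1536.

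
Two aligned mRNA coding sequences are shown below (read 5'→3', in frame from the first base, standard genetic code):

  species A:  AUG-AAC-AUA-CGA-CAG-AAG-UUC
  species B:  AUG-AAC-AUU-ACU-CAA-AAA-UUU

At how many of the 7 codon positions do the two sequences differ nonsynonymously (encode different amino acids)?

Codon 1: AUG Met / AUG Met — identical.
Codon 2: AAC Asn / AAC Asn — identical.
Codon 3: AUA Ile / AUU Ile — synonymous.
Codon 4: CGA Arg / ACU Thr — nonsynonymous.
Codon 5: CAG Gln / CAA Gln — synonymous.
Codon 6: AAG Lys / AAA Lys — synonymous.
Codon 7: UUC Phe / UUU Phe — synonymous.
Nonsynonymous differences: 1.

1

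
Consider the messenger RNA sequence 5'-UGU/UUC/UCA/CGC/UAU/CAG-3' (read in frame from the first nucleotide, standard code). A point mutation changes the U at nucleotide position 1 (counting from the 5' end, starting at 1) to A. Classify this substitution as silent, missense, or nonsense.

Position 1 falls in codon 1: UGU → Cys.
After the substitution the codon is AGU → Ser.
Cys ≠ Ser, so this is a missense mutation.

missense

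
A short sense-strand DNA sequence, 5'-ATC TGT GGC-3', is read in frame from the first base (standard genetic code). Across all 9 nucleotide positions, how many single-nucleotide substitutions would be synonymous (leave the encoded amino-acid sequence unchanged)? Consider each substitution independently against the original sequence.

6

Codon 1 (ATC, Ile): 2 synonymous substitutions.
Codon 2 (TGT, Cys): 1 synonymous substitution.
Codon 3 (GGC, Gly): 3 synonymous substitutions.
Total: 2 + 1 + 3 = 6.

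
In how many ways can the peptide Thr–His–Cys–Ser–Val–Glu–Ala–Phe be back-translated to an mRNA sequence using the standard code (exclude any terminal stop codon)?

6144

Thr: 4 codons.
His: 2 codons.
Cys: 2 codons.
Ser: 6 codons.
Val: 4 codons.
Glu: 2 codons.
Ala: 4 codons.
Phe: 2 codons.
4 × 2 × 2 × 6 × 4 × 2 × 4 × 2 = 6144.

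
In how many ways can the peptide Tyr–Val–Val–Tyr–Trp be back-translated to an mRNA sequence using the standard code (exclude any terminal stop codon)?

64

Tyr: 2 codons.
Val: 4 codons.
Val: 4 codons.
Tyr: 2 codons.
Trp: 1 codon.
2 × 4 × 4 × 2 × 1 = 64.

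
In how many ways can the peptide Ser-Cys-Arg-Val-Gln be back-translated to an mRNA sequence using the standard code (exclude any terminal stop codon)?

576

Ser: 6 codons.
Cys: 2 codons.
Arg: 6 codons.
Val: 4 codons.
Gln: 2 codons.
6 × 2 × 6 × 4 × 2 = 576.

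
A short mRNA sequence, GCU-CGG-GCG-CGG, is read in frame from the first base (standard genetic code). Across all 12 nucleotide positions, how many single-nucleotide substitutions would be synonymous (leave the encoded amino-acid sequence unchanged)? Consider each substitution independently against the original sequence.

Codon 1 (GCU, Ala): 3 synonymous substitutions.
Codon 2 (CGG, Arg): 4 synonymous substitutions.
Codon 3 (GCG, Ala): 3 synonymous substitutions.
Codon 4 (CGG, Arg): 4 synonymous substitutions.
Total: 3 + 4 + 3 + 4 = 14.

14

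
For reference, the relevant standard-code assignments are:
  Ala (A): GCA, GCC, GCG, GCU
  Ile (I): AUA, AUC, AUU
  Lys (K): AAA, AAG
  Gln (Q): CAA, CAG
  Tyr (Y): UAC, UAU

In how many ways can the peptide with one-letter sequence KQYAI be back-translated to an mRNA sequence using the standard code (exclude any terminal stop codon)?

96

Lys: 2 codons.
Gln: 2 codons.
Tyr: 2 codons.
Ala: 4 codons.
Ile: 3 codons.
2 × 2 × 2 × 4 × 3 = 96.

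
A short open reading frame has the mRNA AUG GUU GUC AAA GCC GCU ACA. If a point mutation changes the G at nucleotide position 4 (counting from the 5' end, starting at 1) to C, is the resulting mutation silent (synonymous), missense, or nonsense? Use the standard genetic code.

Position 4 falls in codon 2: GUU → Val.
After the substitution the codon is CUU → Leu.
Val ≠ Leu, so this is a missense mutation.

missense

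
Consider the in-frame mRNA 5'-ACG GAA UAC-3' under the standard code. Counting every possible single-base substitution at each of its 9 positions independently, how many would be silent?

Codon 1 (ACG, Thr): 3 synonymous substitutions.
Codon 2 (GAA, Glu): 1 synonymous substitution.
Codon 3 (UAC, Tyr): 1 synonymous substitution.
Total: 3 + 1 + 1 = 5.

5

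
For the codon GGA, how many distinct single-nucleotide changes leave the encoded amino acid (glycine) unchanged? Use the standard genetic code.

3

Position 1: none → 0 synonymous.
Position 2: none → 0 synonymous.
Position 3: GGU, GGC, GGG → 3 synonymous.
Total: 0 + 0 + 3 = 3.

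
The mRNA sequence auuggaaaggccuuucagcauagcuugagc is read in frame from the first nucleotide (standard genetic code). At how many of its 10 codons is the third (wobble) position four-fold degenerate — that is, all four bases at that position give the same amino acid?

2

Codon 1 AUU (Ile): third position 3-fold.
Codon 2 GGA (Gly): third position 4-fold.
Codon 3 AAG (Lys): third position 2-fold.
Codon 4 GCC (Ala): third position 4-fold.
Codon 5 UUU (Phe): third position 2-fold.
Codon 6 CAG (Gln): third position 2-fold.
Codon 7 CAU (His): third position 2-fold.
Codon 8 AGC (Ser): third position 2-fold.
Codon 9 UUG (Leu): third position 2-fold.
Codon 10 AGC (Ser): third position 2-fold.
Four-fold degenerate third positions: 2.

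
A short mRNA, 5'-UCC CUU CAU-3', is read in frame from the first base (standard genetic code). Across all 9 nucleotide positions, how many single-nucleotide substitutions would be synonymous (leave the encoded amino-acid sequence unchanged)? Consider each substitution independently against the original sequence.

7

Codon 1 (UCC, Ser): 3 synonymous substitutions.
Codon 2 (CUU, Leu): 3 synonymous substitutions.
Codon 3 (CAU, His): 1 synonymous substitution.
Total: 3 + 3 + 1 = 7.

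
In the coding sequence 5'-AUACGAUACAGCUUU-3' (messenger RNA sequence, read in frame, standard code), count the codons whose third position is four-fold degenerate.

1

Codon 1 AUA (Ile): third position 3-fold.
Codon 2 CGA (Arg): third position 4-fold.
Codon 3 UAC (Tyr): third position 2-fold.
Codon 4 AGC (Ser): third position 2-fold.
Codon 5 UUU (Phe): third position 2-fold.
Four-fold degenerate third positions: 1.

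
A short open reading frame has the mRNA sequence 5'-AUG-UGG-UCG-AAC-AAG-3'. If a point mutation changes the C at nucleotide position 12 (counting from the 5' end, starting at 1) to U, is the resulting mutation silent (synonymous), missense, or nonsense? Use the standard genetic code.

Position 12 falls in codon 4: AAC → Asn.
After the substitution the codon is AAU → Asn.
Both encode Asn, so the change is synonymous.

silent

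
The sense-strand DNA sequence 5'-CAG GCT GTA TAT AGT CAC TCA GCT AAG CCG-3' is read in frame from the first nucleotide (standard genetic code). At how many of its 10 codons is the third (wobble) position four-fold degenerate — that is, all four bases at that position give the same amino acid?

5

Codon 1 CAG (Gln): third position 2-fold.
Codon 2 GCT (Ala): third position 4-fold.
Codon 3 GTA (Val): third position 4-fold.
Codon 4 TAT (Tyr): third position 2-fold.
Codon 5 AGT (Ser): third position 2-fold.
Codon 6 CAC (His): third position 2-fold.
Codon 7 TCA (Ser): third position 4-fold.
Codon 8 GCT (Ala): third position 4-fold.
Codon 9 AAG (Lys): third position 2-fold.
Codon 10 CCG (Pro): third position 4-fold.
Four-fold degenerate third positions: 5.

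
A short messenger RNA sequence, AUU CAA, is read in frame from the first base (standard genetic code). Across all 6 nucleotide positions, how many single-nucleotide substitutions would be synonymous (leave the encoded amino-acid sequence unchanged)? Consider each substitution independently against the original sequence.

3

Codon 1 (AUU, Ile): 2 synonymous substitutions.
Codon 2 (CAA, Gln): 1 synonymous substitution.
Total: 2 + 1 = 3.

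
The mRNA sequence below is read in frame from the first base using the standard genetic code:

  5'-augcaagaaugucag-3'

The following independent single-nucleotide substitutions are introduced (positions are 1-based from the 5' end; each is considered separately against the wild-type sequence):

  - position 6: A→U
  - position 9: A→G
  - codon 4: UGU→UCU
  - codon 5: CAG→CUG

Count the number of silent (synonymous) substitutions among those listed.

Codon 2: CAA (Gln) → CAU (His) — missense.
Codon 3: GAA (Glu) → GAG (Glu) — synonymous.
Codon 4: UGU (Cys) → UCU (Ser) — missense.
Codon 5: CAG (Gln) → CUG (Leu) — missense.
Synonymous: 1 of 4.

1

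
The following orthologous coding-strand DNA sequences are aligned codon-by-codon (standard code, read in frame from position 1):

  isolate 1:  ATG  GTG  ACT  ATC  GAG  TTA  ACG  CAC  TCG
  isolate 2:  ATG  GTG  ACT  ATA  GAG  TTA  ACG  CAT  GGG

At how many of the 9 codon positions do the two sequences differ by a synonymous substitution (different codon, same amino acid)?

2

Codon 1: ATG Met / ATG Met — identical.
Codon 2: GTG Val / GTG Val — identical.
Codon 3: ACT Thr / ACT Thr — identical.
Codon 4: ATC Ile / ATA Ile — synonymous.
Codon 5: GAG Glu / GAG Glu — identical.
Codon 6: TTA Leu / TTA Leu — identical.
Codon 7: ACG Thr / ACG Thr — identical.
Codon 8: CAC His / CAT His — synonymous.
Codon 9: TCG Ser / GGG Gly — nonsynonymous.
Synonymous differences: 2.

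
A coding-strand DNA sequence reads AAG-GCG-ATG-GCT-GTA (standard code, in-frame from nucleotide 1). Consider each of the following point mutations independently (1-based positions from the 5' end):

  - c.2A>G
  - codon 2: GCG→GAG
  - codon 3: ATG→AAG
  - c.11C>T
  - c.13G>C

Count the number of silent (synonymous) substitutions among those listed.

0

Codon 1: AAG (Lys) → AGG (Arg) — missense.
Codon 2: GCG (Ala) → GAG (Glu) — missense.
Codon 3: ATG (Met) → AAG (Lys) — missense.
Codon 4: GCT (Ala) → GTT (Val) — missense.
Codon 5: GTA (Val) → CTA (Leu) — missense.
Synonymous: 0 of 5.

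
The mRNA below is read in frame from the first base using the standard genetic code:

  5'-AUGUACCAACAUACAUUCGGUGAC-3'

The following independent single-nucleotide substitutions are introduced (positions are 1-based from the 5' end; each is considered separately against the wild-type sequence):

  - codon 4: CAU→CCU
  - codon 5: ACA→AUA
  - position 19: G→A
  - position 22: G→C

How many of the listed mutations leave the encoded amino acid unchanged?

Codon 4: CAU (His) → CCU (Pro) — missense.
Codon 5: ACA (Thr) → AUA (Ile) — missense.
Codon 7: GGU (Gly) → AGU (Ser) — missense.
Codon 8: GAC (Asp) → CAC (His) — missense.
Synonymous: 0 of 4.

0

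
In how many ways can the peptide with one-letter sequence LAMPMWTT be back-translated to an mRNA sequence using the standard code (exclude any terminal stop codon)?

1536

Leu: 6 codons.
Ala: 4 codons.
Met: 1 codon.
Pro: 4 codons.
Met: 1 codon.
Trp: 1 codon.
Thr: 4 codons.
Thr: 4 codons.
6 × 4 × 1 × 4 × 1 × 1 × 4 × 4 = 1536.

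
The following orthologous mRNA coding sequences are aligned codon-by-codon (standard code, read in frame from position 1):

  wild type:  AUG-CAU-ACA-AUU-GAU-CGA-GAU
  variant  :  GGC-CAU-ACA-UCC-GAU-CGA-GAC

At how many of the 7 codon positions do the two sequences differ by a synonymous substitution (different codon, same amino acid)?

Codon 1: AUG Met / GGC Gly — nonsynonymous.
Codon 2: CAU His / CAU His — identical.
Codon 3: ACA Thr / ACA Thr — identical.
Codon 4: AUU Ile / UCC Ser — nonsynonymous.
Codon 5: GAU Asp / GAU Asp — identical.
Codon 6: CGA Arg / CGA Arg — identical.
Codon 7: GAU Asp / GAC Asp — synonymous.
Synonymous differences: 1.

1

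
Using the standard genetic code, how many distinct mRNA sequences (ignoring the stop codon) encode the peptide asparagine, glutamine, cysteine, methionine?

8

Asn: 2 codons.
Gln: 2 codons.
Cys: 2 codons.
Met: 1 codon.
2 × 2 × 2 × 1 = 8.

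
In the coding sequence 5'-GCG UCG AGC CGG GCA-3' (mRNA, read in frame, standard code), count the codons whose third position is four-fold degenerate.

Codon 1 GCG (Ala): third position 4-fold.
Codon 2 UCG (Ser): third position 4-fold.
Codon 3 AGC (Ser): third position 2-fold.
Codon 4 CGG (Arg): third position 4-fold.
Codon 5 GCA (Ala): third position 4-fold.
Four-fold degenerate third positions: 4.

4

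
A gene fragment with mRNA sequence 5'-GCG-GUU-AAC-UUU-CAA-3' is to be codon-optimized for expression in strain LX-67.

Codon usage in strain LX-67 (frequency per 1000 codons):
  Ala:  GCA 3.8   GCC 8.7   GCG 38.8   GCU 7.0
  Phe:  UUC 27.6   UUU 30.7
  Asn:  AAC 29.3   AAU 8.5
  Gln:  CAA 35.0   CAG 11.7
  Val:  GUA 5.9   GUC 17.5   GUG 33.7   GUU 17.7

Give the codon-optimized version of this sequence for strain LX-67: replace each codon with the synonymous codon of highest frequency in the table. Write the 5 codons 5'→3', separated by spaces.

GCG GUG AAC UUU CAA

Codon 1 (Ala): best is GCG at 38.8.
Codon 2 (Val): best is GUG at 33.7.
Codon 3 (Asn): best is AAC at 29.3.
Codon 4 (Phe): best is UUU at 30.7.
Codon 5 (Gln): best is CAA at 35.0.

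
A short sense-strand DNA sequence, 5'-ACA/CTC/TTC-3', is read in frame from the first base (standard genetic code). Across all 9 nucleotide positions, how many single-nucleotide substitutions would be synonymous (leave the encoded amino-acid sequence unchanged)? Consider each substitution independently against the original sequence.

Codon 1 (ACA, Thr): 3 synonymous substitutions.
Codon 2 (CTC, Leu): 3 synonymous substitutions.
Codon 3 (TTC, Phe): 1 synonymous substitution.
Total: 3 + 3 + 1 = 7.

7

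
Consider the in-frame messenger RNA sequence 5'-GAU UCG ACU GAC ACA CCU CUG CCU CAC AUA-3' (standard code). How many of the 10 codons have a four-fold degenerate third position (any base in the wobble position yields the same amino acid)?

6

Codon 1 GAU (Asp): third position 2-fold.
Codon 2 UCG (Ser): third position 4-fold.
Codon 3 ACU (Thr): third position 4-fold.
Codon 4 GAC (Asp): third position 2-fold.
Codon 5 ACA (Thr): third position 4-fold.
Codon 6 CCU (Pro): third position 4-fold.
Codon 7 CUG (Leu): third position 4-fold.
Codon 8 CCU (Pro): third position 4-fold.
Codon 9 CAC (His): third position 2-fold.
Codon 10 AUA (Ile): third position 3-fold.
Four-fold degenerate third positions: 6.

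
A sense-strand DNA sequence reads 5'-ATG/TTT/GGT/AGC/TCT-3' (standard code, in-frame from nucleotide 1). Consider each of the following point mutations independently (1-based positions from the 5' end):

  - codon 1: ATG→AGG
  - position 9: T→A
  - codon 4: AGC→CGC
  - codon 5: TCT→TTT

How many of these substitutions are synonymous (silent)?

Codon 1: ATG (Met) → AGG (Arg) — missense.
Codon 3: GGT (Gly) → GGA (Gly) — synonymous.
Codon 4: AGC (Ser) → CGC (Arg) — missense.
Codon 5: TCT (Ser) → TTT (Phe) — missense.
Synonymous: 1 of 4.

1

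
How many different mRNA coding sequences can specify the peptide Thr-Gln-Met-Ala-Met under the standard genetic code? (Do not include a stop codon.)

Thr: 4 codons.
Gln: 2 codons.
Met: 1 codon.
Ala: 4 codons.
Met: 1 codon.
4 × 2 × 1 × 4 × 1 = 32.

32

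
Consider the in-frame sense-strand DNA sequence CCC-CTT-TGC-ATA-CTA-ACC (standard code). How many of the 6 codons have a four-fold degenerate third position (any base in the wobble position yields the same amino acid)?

4

Codon 1 CCC (Pro): third position 4-fold.
Codon 2 CTT (Leu): third position 4-fold.
Codon 3 TGC (Cys): third position 2-fold.
Codon 4 ATA (Ile): third position 3-fold.
Codon 5 CTA (Leu): third position 4-fold.
Codon 6 ACC (Thr): third position 4-fold.
Four-fold degenerate third positions: 4.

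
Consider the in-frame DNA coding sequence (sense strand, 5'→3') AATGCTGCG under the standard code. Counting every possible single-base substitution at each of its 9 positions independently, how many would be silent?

Codon 1 (AAT, Asn): 1 synonymous substitution.
Codon 2 (GCT, Ala): 3 synonymous substitutions.
Codon 3 (GCG, Ala): 3 synonymous substitutions.
Total: 1 + 3 + 3 = 7.

7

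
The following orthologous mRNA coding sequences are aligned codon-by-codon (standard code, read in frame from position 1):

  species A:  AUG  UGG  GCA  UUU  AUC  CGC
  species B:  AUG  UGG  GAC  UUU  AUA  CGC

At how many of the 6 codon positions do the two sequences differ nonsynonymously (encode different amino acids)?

1

Codon 1: AUG Met / AUG Met — identical.
Codon 2: UGG Trp / UGG Trp — identical.
Codon 3: GCA Ala / GAC Asp — nonsynonymous.
Codon 4: UUU Phe / UUU Phe — identical.
Codon 5: AUC Ile / AUA Ile — synonymous.
Codon 6: CGC Arg / CGC Arg — identical.
Nonsynonymous differences: 1.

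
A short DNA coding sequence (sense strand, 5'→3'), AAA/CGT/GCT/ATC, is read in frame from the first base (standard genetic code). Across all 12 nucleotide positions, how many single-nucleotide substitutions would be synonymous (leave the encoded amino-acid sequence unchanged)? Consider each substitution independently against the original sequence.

9

Codon 1 (AAA, Lys): 1 synonymous substitution.
Codon 2 (CGT, Arg): 3 synonymous substitutions.
Codon 3 (GCT, Ala): 3 synonymous substitutions.
Codon 4 (ATC, Ile): 2 synonymous substitutions.
Total: 1 + 3 + 3 + 2 = 9.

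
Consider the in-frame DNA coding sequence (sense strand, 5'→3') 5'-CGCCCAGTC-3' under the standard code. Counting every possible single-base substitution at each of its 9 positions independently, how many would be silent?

9

Codon 1 (CGC, Arg): 3 synonymous substitutions.
Codon 2 (CCA, Pro): 3 synonymous substitutions.
Codon 3 (GTC, Val): 3 synonymous substitutions.
Total: 3 + 3 + 3 = 9.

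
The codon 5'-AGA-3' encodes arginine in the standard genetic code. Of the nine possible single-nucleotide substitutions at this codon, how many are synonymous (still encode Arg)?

2

Position 1: CGA → 1 synonymous.
Position 2: none → 0 synonymous.
Position 3: AGG → 1 synonymous.
Total: 1 + 0 + 1 = 2.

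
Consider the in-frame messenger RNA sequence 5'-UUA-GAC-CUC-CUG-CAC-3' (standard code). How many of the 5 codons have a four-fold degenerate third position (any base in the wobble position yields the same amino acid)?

2

Codon 1 UUA (Leu): third position 2-fold.
Codon 2 GAC (Asp): third position 2-fold.
Codon 3 CUC (Leu): third position 4-fold.
Codon 4 CUG (Leu): third position 4-fold.
Codon 5 CAC (His): third position 2-fold.
Four-fold degenerate third positions: 2.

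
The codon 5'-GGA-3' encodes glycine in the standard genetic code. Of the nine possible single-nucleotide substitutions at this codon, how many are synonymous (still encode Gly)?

3

Position 1: none → 0 synonymous.
Position 2: none → 0 synonymous.
Position 3: GGU, GGC, GGG → 3 synonymous.
Total: 0 + 0 + 3 = 3.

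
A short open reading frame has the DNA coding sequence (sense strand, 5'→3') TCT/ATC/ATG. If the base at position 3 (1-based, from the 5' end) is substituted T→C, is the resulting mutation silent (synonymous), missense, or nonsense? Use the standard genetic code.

silent

Position 3 falls in codon 1: TCT → Ser.
After the substitution the codon is TCC → Ser.
Both encode Ser, so the change is synonymous.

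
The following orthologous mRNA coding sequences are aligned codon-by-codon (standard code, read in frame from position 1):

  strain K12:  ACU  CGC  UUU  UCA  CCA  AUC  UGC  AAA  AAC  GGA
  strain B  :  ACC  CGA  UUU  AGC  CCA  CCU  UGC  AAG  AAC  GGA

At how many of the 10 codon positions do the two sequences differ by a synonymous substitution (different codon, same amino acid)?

Codon 1: ACU Thr / ACC Thr — synonymous.
Codon 2: CGC Arg / CGA Arg — synonymous.
Codon 3: UUU Phe / UUU Phe — identical.
Codon 4: UCA Ser / AGC Ser — synonymous.
Codon 5: CCA Pro / CCA Pro — identical.
Codon 6: AUC Ile / CCU Pro — nonsynonymous.
Codon 7: UGC Cys / UGC Cys — identical.
Codon 8: AAA Lys / AAG Lys — synonymous.
Codon 9: AAC Asn / AAC Asn — identical.
Codon 10: GGA Gly / GGA Gly — identical.
Synonymous differences: 4.

4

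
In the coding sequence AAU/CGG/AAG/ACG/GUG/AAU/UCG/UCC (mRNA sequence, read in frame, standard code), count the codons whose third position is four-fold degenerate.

Codon 1 AAU (Asn): third position 2-fold.
Codon 2 CGG (Arg): third position 4-fold.
Codon 3 AAG (Lys): third position 2-fold.
Codon 4 ACG (Thr): third position 4-fold.
Codon 5 GUG (Val): third position 4-fold.
Codon 6 AAU (Asn): third position 2-fold.
Codon 7 UCG (Ser): third position 4-fold.
Codon 8 UCC (Ser): third position 4-fold.
Four-fold degenerate third positions: 5.

5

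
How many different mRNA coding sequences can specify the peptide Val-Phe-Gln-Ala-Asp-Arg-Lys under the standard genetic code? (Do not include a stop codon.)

1536

Val: 4 codons.
Phe: 2 codons.
Gln: 2 codons.
Ala: 4 codons.
Asp: 2 codons.
Arg: 6 codons.
Lys: 2 codons.
4 × 2 × 2 × 4 × 2 × 6 × 2 = 1536.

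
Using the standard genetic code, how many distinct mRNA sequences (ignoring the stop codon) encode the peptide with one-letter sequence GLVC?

Gly: 4 codons.
Leu: 6 codons.
Val: 4 codons.
Cys: 2 codons.
4 × 6 × 4 × 2 = 192.

192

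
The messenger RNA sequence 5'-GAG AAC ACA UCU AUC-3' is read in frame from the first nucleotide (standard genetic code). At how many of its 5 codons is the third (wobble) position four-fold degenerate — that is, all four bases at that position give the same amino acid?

Codon 1 GAG (Glu): third position 2-fold.
Codon 2 AAC (Asn): third position 2-fold.
Codon 3 ACA (Thr): third position 4-fold.
Codon 4 UCU (Ser): third position 4-fold.
Codon 5 AUC (Ile): third position 3-fold.
Four-fold degenerate third positions: 2.

2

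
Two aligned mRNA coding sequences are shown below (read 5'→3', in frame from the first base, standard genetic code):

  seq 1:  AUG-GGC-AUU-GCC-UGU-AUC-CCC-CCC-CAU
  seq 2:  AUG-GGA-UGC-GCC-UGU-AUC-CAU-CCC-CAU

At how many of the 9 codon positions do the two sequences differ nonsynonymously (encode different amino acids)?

Codon 1: AUG Met / AUG Met — identical.
Codon 2: GGC Gly / GGA Gly — synonymous.
Codon 3: AUU Ile / UGC Cys — nonsynonymous.
Codon 4: GCC Ala / GCC Ala — identical.
Codon 5: UGU Cys / UGU Cys — identical.
Codon 6: AUC Ile / AUC Ile — identical.
Codon 7: CCC Pro / CAU His — nonsynonymous.
Codon 8: CCC Pro / CCC Pro — identical.
Codon 9: CAU His / CAU His — identical.
Nonsynonymous differences: 2.

2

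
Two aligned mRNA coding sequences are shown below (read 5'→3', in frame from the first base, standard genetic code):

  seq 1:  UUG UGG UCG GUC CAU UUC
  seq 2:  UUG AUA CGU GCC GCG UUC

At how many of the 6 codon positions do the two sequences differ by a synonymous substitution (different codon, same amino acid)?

Codon 1: UUG Leu / UUG Leu — identical.
Codon 2: UGG Trp / AUA Ile — nonsynonymous.
Codon 3: UCG Ser / CGU Arg — nonsynonymous.
Codon 4: GUC Val / GCC Ala — nonsynonymous.
Codon 5: CAU His / GCG Ala — nonsynonymous.
Codon 6: UUC Phe / UUC Phe — identical.
Synonymous differences: 0.

0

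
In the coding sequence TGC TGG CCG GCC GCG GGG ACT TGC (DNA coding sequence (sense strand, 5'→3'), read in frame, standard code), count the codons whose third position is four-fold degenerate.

Codon 1 TGC (Cys): third position 2-fold.
Codon 2 TGG (Trp): third position 1-fold.
Codon 3 CCG (Pro): third position 4-fold.
Codon 4 GCC (Ala): third position 4-fold.
Codon 5 GCG (Ala): third position 4-fold.
Codon 6 GGG (Gly): third position 4-fold.
Codon 7 ACT (Thr): third position 4-fold.
Codon 8 TGC (Cys): third position 2-fold.
Four-fold degenerate third positions: 5.

5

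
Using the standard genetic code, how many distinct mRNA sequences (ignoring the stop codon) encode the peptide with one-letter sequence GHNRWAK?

768

Gly: 4 codons.
His: 2 codons.
Asn: 2 codons.
Arg: 6 codons.
Trp: 1 codon.
Ala: 4 codons.
Lys: 2 codons.
4 × 2 × 2 × 6 × 1 × 4 × 2 = 768.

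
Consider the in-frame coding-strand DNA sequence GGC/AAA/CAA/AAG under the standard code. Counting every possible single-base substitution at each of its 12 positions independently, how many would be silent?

Codon 1 (GGC, Gly): 3 synonymous substitutions.
Codon 2 (AAA, Lys): 1 synonymous substitution.
Codon 3 (CAA, Gln): 1 synonymous substitution.
Codon 4 (AAG, Lys): 1 synonymous substitution.
Total: 3 + 1 + 1 + 1 = 6.

6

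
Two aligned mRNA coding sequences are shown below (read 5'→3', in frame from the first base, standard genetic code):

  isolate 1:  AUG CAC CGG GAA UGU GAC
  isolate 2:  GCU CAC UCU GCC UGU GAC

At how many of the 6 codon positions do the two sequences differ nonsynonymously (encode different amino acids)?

Codon 1: AUG Met / GCU Ala — nonsynonymous.
Codon 2: CAC His / CAC His — identical.
Codon 3: CGG Arg / UCU Ser — nonsynonymous.
Codon 4: GAA Glu / GCC Ala — nonsynonymous.
Codon 5: UGU Cys / UGU Cys — identical.
Codon 6: GAC Asp / GAC Asp — identical.
Nonsynonymous differences: 3.

3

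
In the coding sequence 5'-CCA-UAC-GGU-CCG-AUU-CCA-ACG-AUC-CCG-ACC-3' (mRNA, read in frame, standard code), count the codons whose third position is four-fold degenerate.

7

Codon 1 CCA (Pro): third position 4-fold.
Codon 2 UAC (Tyr): third position 2-fold.
Codon 3 GGU (Gly): third position 4-fold.
Codon 4 CCG (Pro): third position 4-fold.
Codon 5 AUU (Ile): third position 3-fold.
Codon 6 CCA (Pro): third position 4-fold.
Codon 7 ACG (Thr): third position 4-fold.
Codon 8 AUC (Ile): third position 3-fold.
Codon 9 CCG (Pro): third position 4-fold.
Codon 10 ACC (Thr): third position 4-fold.
Four-fold degenerate third positions: 7.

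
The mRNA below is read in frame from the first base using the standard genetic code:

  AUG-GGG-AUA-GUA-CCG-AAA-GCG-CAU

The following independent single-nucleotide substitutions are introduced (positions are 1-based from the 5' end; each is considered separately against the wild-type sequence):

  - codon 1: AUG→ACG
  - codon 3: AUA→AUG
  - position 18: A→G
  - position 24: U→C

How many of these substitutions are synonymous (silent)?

2

Codon 1: AUG (Met) → ACG (Thr) — missense.
Codon 3: AUA (Ile) → AUG (Met) — missense.
Codon 6: AAA (Lys) → AAG (Lys) — synonymous.
Codon 8: CAU (His) → CAC (His) — synonymous.
Synonymous: 2 of 4.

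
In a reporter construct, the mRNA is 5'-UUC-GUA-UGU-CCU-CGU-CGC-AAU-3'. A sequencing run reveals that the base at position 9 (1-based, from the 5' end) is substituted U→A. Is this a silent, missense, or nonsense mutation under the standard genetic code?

nonsense

Position 9 falls in codon 3: UGU → Cys.
After the substitution the codon is UGA → Stop.
The new codon is a stop codon, so this is a nonsense mutation.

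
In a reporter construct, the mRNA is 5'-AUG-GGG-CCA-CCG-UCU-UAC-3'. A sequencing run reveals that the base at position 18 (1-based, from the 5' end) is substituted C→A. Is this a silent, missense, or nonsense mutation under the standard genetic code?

Position 18 falls in codon 6: UAC → Tyr.
After the substitution the codon is UAA → Stop.
The new codon is a stop codon, so this is a nonsense mutation.

nonsense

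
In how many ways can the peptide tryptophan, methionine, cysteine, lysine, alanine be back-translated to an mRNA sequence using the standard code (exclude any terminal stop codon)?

Trp: 1 codon.
Met: 1 codon.
Cys: 2 codons.
Lys: 2 codons.
Ala: 4 codons.
1 × 1 × 2 × 2 × 4 = 16.

16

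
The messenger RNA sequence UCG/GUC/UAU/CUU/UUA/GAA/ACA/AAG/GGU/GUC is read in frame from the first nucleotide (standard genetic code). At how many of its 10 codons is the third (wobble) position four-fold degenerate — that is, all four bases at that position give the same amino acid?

Codon 1 UCG (Ser): third position 4-fold.
Codon 2 GUC (Val): third position 4-fold.
Codon 3 UAU (Tyr): third position 2-fold.
Codon 4 CUU (Leu): third position 4-fold.
Codon 5 UUA (Leu): third position 2-fold.
Codon 6 GAA (Glu): third position 2-fold.
Codon 7 ACA (Thr): third position 4-fold.
Codon 8 AAG (Lys): third position 2-fold.
Codon 9 GGU (Gly): third position 4-fold.
Codon 10 GUC (Val): third position 4-fold.
Four-fold degenerate third positions: 6.

6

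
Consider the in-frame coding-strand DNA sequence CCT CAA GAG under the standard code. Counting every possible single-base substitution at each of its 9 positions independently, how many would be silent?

5

Codon 1 (CCT, Pro): 3 synonymous substitutions.
Codon 2 (CAA, Gln): 1 synonymous substitution.
Codon 3 (GAG, Glu): 1 synonymous substitution.
Total: 3 + 1 + 1 = 5.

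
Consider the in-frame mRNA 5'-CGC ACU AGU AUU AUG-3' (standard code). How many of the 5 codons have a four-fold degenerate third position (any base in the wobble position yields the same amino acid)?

2

Codon 1 CGC (Arg): third position 4-fold.
Codon 2 ACU (Thr): third position 4-fold.
Codon 3 AGU (Ser): third position 2-fold.
Codon 4 AUU (Ile): third position 3-fold.
Codon 5 AUG (Met): third position 1-fold.
Four-fold degenerate third positions: 2.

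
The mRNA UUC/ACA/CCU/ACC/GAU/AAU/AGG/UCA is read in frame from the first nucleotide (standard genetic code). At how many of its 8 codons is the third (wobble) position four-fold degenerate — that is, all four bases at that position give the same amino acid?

Codon 1 UUC (Phe): third position 2-fold.
Codon 2 ACA (Thr): third position 4-fold.
Codon 3 CCU (Pro): third position 4-fold.
Codon 4 ACC (Thr): third position 4-fold.
Codon 5 GAU (Asp): third position 2-fold.
Codon 6 AAU (Asn): third position 2-fold.
Codon 7 AGG (Arg): third position 2-fold.
Codon 8 UCA (Ser): third position 4-fold.
Four-fold degenerate third positions: 4.

4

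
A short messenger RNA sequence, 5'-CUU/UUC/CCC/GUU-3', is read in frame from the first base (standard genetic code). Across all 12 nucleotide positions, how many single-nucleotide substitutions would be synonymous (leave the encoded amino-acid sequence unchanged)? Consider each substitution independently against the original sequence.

10

Codon 1 (CUU, Leu): 3 synonymous substitutions.
Codon 2 (UUC, Phe): 1 synonymous substitution.
Codon 3 (CCC, Pro): 3 synonymous substitutions.
Codon 4 (GUU, Val): 3 synonymous substitutions.
Total: 3 + 1 + 3 + 3 = 10.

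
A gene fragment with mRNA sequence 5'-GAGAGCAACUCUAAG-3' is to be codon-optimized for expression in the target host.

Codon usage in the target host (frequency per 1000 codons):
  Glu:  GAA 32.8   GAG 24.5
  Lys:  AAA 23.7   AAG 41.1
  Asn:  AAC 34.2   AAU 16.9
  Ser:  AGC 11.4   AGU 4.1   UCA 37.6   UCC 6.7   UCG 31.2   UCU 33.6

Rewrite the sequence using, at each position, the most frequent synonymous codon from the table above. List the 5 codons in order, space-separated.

Codon 1 (Glu): best is GAA at 32.8.
Codon 2 (Ser): best is UCA at 37.6.
Codon 3 (Asn): best is AAC at 34.2.
Codon 4 (Ser): best is UCA at 37.6.
Codon 5 (Lys): best is AAG at 41.1.

GAA UCA AAC UCA AAG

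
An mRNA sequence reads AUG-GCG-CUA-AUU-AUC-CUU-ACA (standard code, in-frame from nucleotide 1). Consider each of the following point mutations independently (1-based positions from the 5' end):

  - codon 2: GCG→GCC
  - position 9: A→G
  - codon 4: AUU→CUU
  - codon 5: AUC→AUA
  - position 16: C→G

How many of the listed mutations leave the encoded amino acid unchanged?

Codon 2: GCG (Ala) → GCC (Ala) — synonymous.
Codon 3: CUA (Leu) → CUG (Leu) — synonymous.
Codon 4: AUU (Ile) → CUU (Leu) — missense.
Codon 5: AUC (Ile) → AUA (Ile) — synonymous.
Codon 6: CUU (Leu) → GUU (Val) — missense.
Synonymous: 3 of 5.

3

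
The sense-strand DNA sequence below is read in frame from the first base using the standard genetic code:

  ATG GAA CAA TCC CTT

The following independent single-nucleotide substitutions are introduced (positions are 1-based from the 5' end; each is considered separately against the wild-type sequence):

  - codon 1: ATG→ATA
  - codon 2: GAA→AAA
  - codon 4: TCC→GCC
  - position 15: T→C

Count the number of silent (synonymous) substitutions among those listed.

1

Codon 1: ATG (Met) → ATA (Ile) — missense.
Codon 2: GAA (Glu) → AAA (Lys) — missense.
Codon 4: TCC (Ser) → GCC (Ala) — missense.
Codon 5: CTT (Leu) → CTC (Leu) — synonymous.
Synonymous: 1 of 4.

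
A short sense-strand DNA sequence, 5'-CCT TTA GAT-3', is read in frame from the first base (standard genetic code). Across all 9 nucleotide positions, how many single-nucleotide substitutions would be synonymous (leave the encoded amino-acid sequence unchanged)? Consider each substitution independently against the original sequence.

6

Codon 1 (CCT, Pro): 3 synonymous substitutions.
Codon 2 (TTA, Leu): 2 synonymous substitutions.
Codon 3 (GAT, Asp): 1 synonymous substitution.
Total: 3 + 2 + 1 = 6.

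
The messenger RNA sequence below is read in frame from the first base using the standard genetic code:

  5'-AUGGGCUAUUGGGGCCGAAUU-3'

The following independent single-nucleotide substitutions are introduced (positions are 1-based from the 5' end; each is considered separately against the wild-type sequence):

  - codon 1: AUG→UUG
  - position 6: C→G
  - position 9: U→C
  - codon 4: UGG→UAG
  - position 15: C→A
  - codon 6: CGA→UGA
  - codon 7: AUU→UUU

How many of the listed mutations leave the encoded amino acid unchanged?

Codon 1: AUG (Met) → UUG (Leu) — missense.
Codon 2: GGC (Gly) → GGG (Gly) — synonymous.
Codon 3: UAU (Tyr) → UAC (Tyr) — synonymous.
Codon 4: UGG (Trp) → UAG (Stop) — nonsense.
Codon 5: GGC (Gly) → GGA (Gly) — synonymous.
Codon 6: CGA (Arg) → UGA (Stop) — nonsense.
Codon 7: AUU (Ile) → UUU (Phe) — missense.
Synonymous: 3 of 7.

3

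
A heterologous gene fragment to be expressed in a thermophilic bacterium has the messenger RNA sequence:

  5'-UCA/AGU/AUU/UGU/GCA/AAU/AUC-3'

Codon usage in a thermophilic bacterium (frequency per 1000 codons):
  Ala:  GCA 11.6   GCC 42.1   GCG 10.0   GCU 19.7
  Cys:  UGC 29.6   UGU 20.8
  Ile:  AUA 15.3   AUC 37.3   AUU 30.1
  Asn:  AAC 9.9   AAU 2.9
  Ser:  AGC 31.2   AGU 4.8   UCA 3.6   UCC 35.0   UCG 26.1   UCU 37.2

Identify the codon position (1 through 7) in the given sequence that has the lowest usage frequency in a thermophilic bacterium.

Codon 1 UCA (Ser): 3.6 per 1000.
Codon 2 AGU (Ser): 4.8 per 1000.
Codon 3 AUU (Ile): 30.1 per 1000.
Codon 4 UGU (Cys): 20.8 per 1000.
Codon 5 GCA (Ala): 11.6 per 1000.
Codon 6 AAU (Asn): 2.9 per 1000.
Codon 7 AUC (Ile): 37.3 per 1000.
Lowest frequency is 2.9 at codon 6.

6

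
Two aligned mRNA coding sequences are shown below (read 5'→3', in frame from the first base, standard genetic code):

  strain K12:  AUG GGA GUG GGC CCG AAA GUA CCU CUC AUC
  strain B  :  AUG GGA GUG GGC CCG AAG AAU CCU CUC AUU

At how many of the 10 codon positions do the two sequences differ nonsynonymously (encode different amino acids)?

1

Codon 1: AUG Met / AUG Met — identical.
Codon 2: GGA Gly / GGA Gly — identical.
Codon 3: GUG Val / GUG Val — identical.
Codon 4: GGC Gly / GGC Gly — identical.
Codon 5: CCG Pro / CCG Pro — identical.
Codon 6: AAA Lys / AAG Lys — synonymous.
Codon 7: GUA Val / AAU Asn — nonsynonymous.
Codon 8: CCU Pro / CCU Pro — identical.
Codon 9: CUC Leu / CUC Leu — identical.
Codon 10: AUC Ile / AUU Ile — synonymous.
Nonsynonymous differences: 1.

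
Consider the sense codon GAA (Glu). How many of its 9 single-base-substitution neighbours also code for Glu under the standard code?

Position 1: none → 0 synonymous.
Position 2: none → 0 synonymous.
Position 3: GAG → 1 synonymous.
Total: 0 + 0 + 1 = 1.

1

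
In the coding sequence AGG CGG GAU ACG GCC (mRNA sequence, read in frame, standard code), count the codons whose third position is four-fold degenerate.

Codon 1 AGG (Arg): third position 2-fold.
Codon 2 CGG (Arg): third position 4-fold.
Codon 3 GAU (Asp): third position 2-fold.
Codon 4 ACG (Thr): third position 4-fold.
Codon 5 GCC (Ala): third position 4-fold.
Four-fold degenerate third positions: 3.

3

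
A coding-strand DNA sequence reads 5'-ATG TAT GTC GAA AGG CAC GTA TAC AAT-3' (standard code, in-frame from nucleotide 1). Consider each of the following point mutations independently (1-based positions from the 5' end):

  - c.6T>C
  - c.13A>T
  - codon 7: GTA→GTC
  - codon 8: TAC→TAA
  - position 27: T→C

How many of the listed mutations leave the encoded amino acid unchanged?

3

Codon 2: TAT (Tyr) → TAC (Tyr) — synonymous.
Codon 5: AGG (Arg) → TGG (Trp) — missense.
Codon 7: GTA (Val) → GTC (Val) — synonymous.
Codon 8: TAC (Tyr) → TAA (Stop) — nonsense.
Codon 9: AAT (Asn) → AAC (Asn) — synonymous.
Synonymous: 3 of 5.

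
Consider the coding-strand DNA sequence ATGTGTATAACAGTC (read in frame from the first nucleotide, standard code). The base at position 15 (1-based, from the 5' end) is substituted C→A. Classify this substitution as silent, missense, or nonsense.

Position 15 falls in codon 5: GTC → Val.
After the substitution the codon is GTA → Val.
Both encode Val, so the change is synonymous.

silent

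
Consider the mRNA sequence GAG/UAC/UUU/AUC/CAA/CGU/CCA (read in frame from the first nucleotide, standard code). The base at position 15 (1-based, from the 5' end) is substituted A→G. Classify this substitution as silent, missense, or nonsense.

Position 15 falls in codon 5: CAA → Gln.
After the substitution the codon is CAG → Gln.
Both encode Gln, so the change is synonymous.

silent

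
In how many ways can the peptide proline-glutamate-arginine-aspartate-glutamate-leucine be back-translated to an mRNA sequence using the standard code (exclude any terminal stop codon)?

Pro: 4 codons.
Glu: 2 codons.
Arg: 6 codons.
Asp: 2 codons.
Glu: 2 codons.
Leu: 6 codons.
4 × 2 × 6 × 2 × 2 × 6 = 1152.

1152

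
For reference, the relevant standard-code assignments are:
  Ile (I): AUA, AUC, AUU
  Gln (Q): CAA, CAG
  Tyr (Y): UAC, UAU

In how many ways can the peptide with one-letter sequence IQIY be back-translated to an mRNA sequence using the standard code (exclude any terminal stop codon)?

36

Ile: 3 codons.
Gln: 2 codons.
Ile: 3 codons.
Tyr: 2 codons.
3 × 2 × 3 × 2 = 36.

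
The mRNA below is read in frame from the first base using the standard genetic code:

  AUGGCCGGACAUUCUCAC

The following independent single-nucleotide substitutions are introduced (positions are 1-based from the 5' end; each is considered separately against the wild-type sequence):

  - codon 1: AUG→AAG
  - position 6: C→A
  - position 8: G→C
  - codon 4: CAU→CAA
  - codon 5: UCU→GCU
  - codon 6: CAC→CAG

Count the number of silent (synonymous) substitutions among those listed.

1

Codon 1: AUG (Met) → AAG (Lys) — missense.
Codon 2: GCC (Ala) → GCA (Ala) — synonymous.
Codon 3: GGA (Gly) → GCA (Ala) — missense.
Codon 4: CAU (His) → CAA (Gln) — missense.
Codon 5: UCU (Ser) → GCU (Ala) — missense.
Codon 6: CAC (His) → CAG (Gln) — missense.
Synonymous: 1 of 6.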